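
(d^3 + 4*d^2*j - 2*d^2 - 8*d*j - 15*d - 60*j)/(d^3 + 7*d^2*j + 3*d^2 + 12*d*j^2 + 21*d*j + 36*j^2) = (d - 5)/(d + 3*j)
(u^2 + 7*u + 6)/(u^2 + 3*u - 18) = (u + 1)/(u - 3)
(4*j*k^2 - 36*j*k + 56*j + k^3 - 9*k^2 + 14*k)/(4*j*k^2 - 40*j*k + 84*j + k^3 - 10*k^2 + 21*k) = (k - 2)/(k - 3)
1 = 1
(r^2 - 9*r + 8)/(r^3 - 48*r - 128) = (r - 1)/(r^2 + 8*r + 16)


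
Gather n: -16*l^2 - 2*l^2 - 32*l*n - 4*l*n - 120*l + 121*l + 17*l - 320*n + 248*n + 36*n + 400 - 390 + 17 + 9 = -18*l^2 + 18*l + n*(-36*l - 36) + 36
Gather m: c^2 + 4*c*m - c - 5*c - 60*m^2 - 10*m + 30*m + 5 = c^2 - 6*c - 60*m^2 + m*(4*c + 20) + 5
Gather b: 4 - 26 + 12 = -10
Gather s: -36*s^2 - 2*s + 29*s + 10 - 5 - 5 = -36*s^2 + 27*s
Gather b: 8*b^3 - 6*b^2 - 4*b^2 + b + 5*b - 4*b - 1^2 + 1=8*b^3 - 10*b^2 + 2*b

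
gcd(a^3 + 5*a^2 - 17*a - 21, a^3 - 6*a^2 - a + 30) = a - 3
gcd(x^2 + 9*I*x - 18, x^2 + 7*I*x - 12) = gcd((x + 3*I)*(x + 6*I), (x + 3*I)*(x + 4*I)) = x + 3*I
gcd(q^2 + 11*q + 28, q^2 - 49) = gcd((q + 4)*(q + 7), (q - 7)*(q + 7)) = q + 7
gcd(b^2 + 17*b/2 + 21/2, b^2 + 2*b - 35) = b + 7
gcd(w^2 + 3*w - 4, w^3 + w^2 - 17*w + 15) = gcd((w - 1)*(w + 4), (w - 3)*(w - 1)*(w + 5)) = w - 1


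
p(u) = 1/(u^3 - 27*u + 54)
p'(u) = (27 - 3*u^2)/(u^3 - 27*u + 54)^2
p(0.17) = 0.02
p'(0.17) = 0.01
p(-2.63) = 0.01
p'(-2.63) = 0.00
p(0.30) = 0.02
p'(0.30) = 0.01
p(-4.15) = 0.01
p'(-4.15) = -0.00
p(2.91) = 13.86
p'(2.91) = 306.36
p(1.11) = 0.04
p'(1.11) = 0.04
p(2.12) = 0.16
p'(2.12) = 0.34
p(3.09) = 13.58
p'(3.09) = -303.31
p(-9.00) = 0.00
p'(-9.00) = 0.00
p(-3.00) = 0.01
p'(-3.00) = 0.00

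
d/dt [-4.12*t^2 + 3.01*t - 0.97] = 3.01 - 8.24*t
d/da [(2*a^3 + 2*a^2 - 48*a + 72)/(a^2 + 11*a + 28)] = 2*(a^4 + 22*a^3 + 119*a^2 - 16*a - 1068)/(a^4 + 22*a^3 + 177*a^2 + 616*a + 784)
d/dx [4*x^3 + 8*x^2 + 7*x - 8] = 12*x^2 + 16*x + 7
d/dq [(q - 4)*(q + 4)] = 2*q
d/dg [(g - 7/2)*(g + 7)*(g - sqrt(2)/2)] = 3*g^2 - sqrt(2)*g + 7*g - 49/2 - 7*sqrt(2)/4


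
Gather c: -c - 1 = -c - 1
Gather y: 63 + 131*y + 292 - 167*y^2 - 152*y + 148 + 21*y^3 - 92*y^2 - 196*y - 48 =21*y^3 - 259*y^2 - 217*y + 455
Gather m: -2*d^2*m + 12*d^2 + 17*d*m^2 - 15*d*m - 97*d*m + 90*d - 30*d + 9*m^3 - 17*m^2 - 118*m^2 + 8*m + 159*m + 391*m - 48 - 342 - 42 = 12*d^2 + 60*d + 9*m^3 + m^2*(17*d - 135) + m*(-2*d^2 - 112*d + 558) - 432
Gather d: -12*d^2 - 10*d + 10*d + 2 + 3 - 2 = 3 - 12*d^2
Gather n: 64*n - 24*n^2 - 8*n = -24*n^2 + 56*n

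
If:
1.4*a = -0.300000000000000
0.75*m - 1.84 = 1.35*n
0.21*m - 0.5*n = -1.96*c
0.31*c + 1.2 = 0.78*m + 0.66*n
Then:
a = -0.21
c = -0.29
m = 1.75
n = -0.39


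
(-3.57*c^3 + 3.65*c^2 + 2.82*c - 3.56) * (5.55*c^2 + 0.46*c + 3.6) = -19.8135*c^5 + 18.6153*c^4 + 4.478*c^3 - 5.3208*c^2 + 8.5144*c - 12.816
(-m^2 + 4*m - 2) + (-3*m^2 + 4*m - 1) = -4*m^2 + 8*m - 3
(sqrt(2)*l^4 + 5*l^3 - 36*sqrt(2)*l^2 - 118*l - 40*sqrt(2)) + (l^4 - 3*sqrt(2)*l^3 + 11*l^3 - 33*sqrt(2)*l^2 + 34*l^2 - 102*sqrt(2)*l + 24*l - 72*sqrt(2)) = l^4 + sqrt(2)*l^4 - 3*sqrt(2)*l^3 + 16*l^3 - 69*sqrt(2)*l^2 + 34*l^2 - 102*sqrt(2)*l - 94*l - 112*sqrt(2)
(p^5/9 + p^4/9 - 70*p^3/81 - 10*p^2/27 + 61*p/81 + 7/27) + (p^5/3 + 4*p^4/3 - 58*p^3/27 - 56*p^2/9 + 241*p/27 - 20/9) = 4*p^5/9 + 13*p^4/9 - 244*p^3/81 - 178*p^2/27 + 784*p/81 - 53/27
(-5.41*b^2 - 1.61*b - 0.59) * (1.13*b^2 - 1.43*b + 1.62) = -6.1133*b^4 + 5.917*b^3 - 7.1286*b^2 - 1.7645*b - 0.9558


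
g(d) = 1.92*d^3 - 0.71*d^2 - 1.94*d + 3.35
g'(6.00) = 196.90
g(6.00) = 380.87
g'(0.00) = -1.94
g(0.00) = 3.35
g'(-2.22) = 29.60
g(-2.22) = -16.85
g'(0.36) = -1.70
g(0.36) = 2.65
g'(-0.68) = 1.69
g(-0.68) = 3.74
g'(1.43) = 7.81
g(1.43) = 4.74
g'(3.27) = 55.01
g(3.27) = 56.55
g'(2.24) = 23.78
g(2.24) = 17.02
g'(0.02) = -1.97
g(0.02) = 3.31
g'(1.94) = 16.98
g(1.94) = 10.93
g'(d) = 5.76*d^2 - 1.42*d - 1.94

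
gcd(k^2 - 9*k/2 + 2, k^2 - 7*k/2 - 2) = k - 4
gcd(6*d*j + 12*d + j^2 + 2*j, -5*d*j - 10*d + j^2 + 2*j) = j + 2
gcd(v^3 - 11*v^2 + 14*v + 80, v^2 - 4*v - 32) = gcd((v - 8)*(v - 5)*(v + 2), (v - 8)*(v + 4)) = v - 8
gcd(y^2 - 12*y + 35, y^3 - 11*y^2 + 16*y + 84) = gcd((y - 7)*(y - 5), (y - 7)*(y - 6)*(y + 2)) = y - 7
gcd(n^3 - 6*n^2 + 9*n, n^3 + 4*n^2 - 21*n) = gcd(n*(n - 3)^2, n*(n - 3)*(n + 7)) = n^2 - 3*n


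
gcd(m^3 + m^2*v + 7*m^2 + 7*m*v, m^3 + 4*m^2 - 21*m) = m^2 + 7*m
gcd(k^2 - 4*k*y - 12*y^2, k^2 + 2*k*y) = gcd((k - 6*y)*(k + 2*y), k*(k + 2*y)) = k + 2*y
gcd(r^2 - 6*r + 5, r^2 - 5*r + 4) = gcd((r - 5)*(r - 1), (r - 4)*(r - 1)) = r - 1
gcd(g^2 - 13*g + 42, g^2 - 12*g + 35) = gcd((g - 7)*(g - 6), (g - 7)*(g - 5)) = g - 7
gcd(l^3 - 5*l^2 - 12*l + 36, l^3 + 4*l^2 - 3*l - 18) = l^2 + l - 6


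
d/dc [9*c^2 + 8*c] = 18*c + 8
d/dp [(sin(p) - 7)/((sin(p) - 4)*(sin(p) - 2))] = (14*sin(p) + cos(p)^2 - 35)*cos(p)/((sin(p) - 4)^2*(sin(p) - 2)^2)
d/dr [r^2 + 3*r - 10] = 2*r + 3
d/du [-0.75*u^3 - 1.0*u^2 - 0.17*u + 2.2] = -2.25*u^2 - 2.0*u - 0.17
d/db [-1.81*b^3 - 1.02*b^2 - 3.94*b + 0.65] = -5.43*b^2 - 2.04*b - 3.94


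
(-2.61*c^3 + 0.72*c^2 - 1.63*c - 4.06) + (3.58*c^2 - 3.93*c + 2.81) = -2.61*c^3 + 4.3*c^2 - 5.56*c - 1.25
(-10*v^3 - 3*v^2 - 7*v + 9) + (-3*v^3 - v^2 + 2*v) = -13*v^3 - 4*v^2 - 5*v + 9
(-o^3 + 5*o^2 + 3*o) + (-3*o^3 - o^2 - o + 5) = -4*o^3 + 4*o^2 + 2*o + 5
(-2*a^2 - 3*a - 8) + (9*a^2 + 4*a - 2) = 7*a^2 + a - 10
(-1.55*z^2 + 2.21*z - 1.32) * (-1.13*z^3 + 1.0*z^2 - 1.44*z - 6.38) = 1.7515*z^5 - 4.0473*z^4 + 5.9336*z^3 + 5.3866*z^2 - 12.199*z + 8.4216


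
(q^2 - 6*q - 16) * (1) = q^2 - 6*q - 16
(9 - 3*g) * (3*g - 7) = -9*g^2 + 48*g - 63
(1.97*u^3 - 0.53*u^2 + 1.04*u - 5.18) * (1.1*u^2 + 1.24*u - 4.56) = 2.167*u^5 + 1.8598*u^4 - 8.4964*u^3 - 1.9916*u^2 - 11.1656*u + 23.6208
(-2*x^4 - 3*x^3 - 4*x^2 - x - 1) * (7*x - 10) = -14*x^5 - x^4 + 2*x^3 + 33*x^2 + 3*x + 10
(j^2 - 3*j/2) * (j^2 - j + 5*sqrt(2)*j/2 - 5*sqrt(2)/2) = j^4 - 5*j^3/2 + 5*sqrt(2)*j^3/2 - 25*sqrt(2)*j^2/4 + 3*j^2/2 + 15*sqrt(2)*j/4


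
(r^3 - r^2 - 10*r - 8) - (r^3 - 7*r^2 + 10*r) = 6*r^2 - 20*r - 8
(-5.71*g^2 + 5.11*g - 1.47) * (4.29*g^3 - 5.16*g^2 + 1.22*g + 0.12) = -24.4959*g^5 + 51.3855*g^4 - 39.6401*g^3 + 13.1342*g^2 - 1.1802*g - 0.1764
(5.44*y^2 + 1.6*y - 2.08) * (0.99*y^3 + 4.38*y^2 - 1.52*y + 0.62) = 5.3856*y^5 + 25.4112*y^4 - 3.32*y^3 - 8.1696*y^2 + 4.1536*y - 1.2896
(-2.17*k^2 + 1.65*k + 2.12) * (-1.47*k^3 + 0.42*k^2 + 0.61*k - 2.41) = 3.1899*k^5 - 3.3369*k^4 - 3.7471*k^3 + 7.1266*k^2 - 2.6833*k - 5.1092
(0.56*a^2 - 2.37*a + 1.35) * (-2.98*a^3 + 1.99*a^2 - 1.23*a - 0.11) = -1.6688*a^5 + 8.177*a^4 - 9.4281*a^3 + 5.54*a^2 - 1.3998*a - 0.1485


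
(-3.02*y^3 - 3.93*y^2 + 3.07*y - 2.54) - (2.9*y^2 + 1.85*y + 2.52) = -3.02*y^3 - 6.83*y^2 + 1.22*y - 5.06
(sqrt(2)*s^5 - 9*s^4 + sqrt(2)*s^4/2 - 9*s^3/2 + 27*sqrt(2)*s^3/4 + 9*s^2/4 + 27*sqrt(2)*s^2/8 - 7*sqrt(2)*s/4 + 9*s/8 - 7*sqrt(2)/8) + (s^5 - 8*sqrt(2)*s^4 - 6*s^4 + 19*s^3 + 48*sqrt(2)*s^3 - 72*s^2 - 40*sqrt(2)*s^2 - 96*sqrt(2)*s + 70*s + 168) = s^5 + sqrt(2)*s^5 - 15*s^4 - 15*sqrt(2)*s^4/2 + 29*s^3/2 + 219*sqrt(2)*s^3/4 - 279*s^2/4 - 293*sqrt(2)*s^2/8 - 391*sqrt(2)*s/4 + 569*s/8 - 7*sqrt(2)/8 + 168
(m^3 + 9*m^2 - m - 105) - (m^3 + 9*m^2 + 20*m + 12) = -21*m - 117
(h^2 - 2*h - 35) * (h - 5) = h^3 - 7*h^2 - 25*h + 175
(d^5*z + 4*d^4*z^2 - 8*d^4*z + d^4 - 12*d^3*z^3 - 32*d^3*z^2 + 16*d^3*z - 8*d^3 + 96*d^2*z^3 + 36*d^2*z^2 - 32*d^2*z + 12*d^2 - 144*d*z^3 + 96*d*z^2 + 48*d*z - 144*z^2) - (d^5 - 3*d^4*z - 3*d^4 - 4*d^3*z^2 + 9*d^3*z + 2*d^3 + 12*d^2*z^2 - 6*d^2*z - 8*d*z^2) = d^5*z - d^5 + 4*d^4*z^2 - 5*d^4*z + 4*d^4 - 12*d^3*z^3 - 28*d^3*z^2 + 7*d^3*z - 10*d^3 + 96*d^2*z^3 + 24*d^2*z^2 - 26*d^2*z + 12*d^2 - 144*d*z^3 + 104*d*z^2 + 48*d*z - 144*z^2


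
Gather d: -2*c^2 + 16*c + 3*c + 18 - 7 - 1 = -2*c^2 + 19*c + 10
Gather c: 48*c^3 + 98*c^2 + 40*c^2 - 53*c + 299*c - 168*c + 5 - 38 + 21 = 48*c^3 + 138*c^2 + 78*c - 12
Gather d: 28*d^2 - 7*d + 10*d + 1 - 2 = 28*d^2 + 3*d - 1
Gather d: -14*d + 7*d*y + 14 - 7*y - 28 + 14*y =d*(7*y - 14) + 7*y - 14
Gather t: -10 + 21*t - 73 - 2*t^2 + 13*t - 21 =-2*t^2 + 34*t - 104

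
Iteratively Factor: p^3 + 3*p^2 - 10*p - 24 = (p - 3)*(p^2 + 6*p + 8) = (p - 3)*(p + 4)*(p + 2)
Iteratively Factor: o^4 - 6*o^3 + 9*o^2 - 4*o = (o - 1)*(o^3 - 5*o^2 + 4*o) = o*(o - 1)*(o^2 - 5*o + 4) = o*(o - 1)^2*(o - 4)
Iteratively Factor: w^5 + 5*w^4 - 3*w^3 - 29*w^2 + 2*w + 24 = (w + 1)*(w^4 + 4*w^3 - 7*w^2 - 22*w + 24) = (w - 1)*(w + 1)*(w^3 + 5*w^2 - 2*w - 24) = (w - 2)*(w - 1)*(w + 1)*(w^2 + 7*w + 12) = (w - 2)*(w - 1)*(w + 1)*(w + 3)*(w + 4)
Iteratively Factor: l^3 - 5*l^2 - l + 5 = (l - 5)*(l^2 - 1) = (l - 5)*(l - 1)*(l + 1)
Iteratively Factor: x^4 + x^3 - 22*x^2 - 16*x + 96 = (x - 2)*(x^3 + 3*x^2 - 16*x - 48) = (x - 2)*(x + 4)*(x^2 - x - 12) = (x - 2)*(x + 3)*(x + 4)*(x - 4)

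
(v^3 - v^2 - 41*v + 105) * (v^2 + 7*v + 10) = v^5 + 6*v^4 - 38*v^3 - 192*v^2 + 325*v + 1050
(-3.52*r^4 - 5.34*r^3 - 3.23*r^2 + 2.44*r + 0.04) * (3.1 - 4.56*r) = 16.0512*r^5 + 13.4384*r^4 - 1.8252*r^3 - 21.1394*r^2 + 7.3816*r + 0.124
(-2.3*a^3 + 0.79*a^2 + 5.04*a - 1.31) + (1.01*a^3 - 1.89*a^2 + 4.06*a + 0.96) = -1.29*a^3 - 1.1*a^2 + 9.1*a - 0.35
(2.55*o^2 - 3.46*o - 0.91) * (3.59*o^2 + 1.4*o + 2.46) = 9.1545*o^4 - 8.8514*o^3 - 1.8379*o^2 - 9.7856*o - 2.2386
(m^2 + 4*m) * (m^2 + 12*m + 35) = m^4 + 16*m^3 + 83*m^2 + 140*m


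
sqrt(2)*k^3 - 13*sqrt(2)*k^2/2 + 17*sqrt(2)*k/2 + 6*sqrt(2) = (k - 4)*(k - 3)*(sqrt(2)*k + sqrt(2)/2)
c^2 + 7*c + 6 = (c + 1)*(c + 6)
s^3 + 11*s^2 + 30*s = s*(s + 5)*(s + 6)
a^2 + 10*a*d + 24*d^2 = (a + 4*d)*(a + 6*d)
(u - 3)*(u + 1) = u^2 - 2*u - 3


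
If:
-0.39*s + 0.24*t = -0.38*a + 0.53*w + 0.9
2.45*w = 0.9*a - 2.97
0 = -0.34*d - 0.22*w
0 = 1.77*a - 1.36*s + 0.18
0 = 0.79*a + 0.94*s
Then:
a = -0.06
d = 0.80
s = 0.05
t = 1.21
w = -1.23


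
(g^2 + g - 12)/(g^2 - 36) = (g^2 + g - 12)/(g^2 - 36)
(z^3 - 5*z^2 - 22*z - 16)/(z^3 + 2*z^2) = 1 - 7/z - 8/z^2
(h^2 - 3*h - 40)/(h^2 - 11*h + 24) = (h + 5)/(h - 3)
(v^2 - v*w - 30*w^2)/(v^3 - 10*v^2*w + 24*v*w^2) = (v + 5*w)/(v*(v - 4*w))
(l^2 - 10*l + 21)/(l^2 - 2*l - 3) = (l - 7)/(l + 1)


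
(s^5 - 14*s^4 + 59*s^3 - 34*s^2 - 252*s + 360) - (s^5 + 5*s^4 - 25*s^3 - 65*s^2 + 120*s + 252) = -19*s^4 + 84*s^3 + 31*s^2 - 372*s + 108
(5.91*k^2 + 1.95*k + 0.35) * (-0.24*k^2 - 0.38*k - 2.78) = -1.4184*k^4 - 2.7138*k^3 - 17.2548*k^2 - 5.554*k - 0.973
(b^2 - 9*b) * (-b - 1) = -b^3 + 8*b^2 + 9*b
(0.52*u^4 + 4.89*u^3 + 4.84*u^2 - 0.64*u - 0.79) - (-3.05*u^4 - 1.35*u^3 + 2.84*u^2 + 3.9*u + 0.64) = 3.57*u^4 + 6.24*u^3 + 2.0*u^2 - 4.54*u - 1.43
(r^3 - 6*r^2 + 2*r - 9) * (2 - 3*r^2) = -3*r^5 + 18*r^4 - 4*r^3 + 15*r^2 + 4*r - 18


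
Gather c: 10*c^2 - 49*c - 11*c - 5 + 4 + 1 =10*c^2 - 60*c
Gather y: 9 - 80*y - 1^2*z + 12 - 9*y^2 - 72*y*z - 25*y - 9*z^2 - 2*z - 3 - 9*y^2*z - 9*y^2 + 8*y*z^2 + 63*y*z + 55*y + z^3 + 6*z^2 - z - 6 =y^2*(-9*z - 18) + y*(8*z^2 - 9*z - 50) + z^3 - 3*z^2 - 4*z + 12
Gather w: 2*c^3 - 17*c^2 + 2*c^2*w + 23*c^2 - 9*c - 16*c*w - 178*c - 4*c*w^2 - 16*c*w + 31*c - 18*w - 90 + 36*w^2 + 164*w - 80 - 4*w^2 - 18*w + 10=2*c^3 + 6*c^2 - 156*c + w^2*(32 - 4*c) + w*(2*c^2 - 32*c + 128) - 160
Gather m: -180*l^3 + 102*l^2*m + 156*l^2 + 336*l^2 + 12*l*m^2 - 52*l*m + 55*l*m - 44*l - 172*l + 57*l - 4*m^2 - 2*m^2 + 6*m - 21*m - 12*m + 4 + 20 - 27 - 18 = -180*l^3 + 492*l^2 - 159*l + m^2*(12*l - 6) + m*(102*l^2 + 3*l - 27) - 21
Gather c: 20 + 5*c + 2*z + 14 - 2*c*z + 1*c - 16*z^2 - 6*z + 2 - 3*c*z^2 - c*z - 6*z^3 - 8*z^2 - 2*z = c*(-3*z^2 - 3*z + 6) - 6*z^3 - 24*z^2 - 6*z + 36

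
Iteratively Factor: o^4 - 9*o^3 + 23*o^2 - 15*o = (o)*(o^3 - 9*o^2 + 23*o - 15) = o*(o - 3)*(o^2 - 6*o + 5) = o*(o - 3)*(o - 1)*(o - 5)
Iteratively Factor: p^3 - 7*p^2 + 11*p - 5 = (p - 1)*(p^2 - 6*p + 5) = (p - 5)*(p - 1)*(p - 1)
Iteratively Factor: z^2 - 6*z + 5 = (z - 1)*(z - 5)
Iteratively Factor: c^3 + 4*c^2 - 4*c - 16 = (c + 4)*(c^2 - 4) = (c - 2)*(c + 4)*(c + 2)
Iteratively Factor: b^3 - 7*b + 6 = (b + 3)*(b^2 - 3*b + 2) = (b - 1)*(b + 3)*(b - 2)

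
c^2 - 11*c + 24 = (c - 8)*(c - 3)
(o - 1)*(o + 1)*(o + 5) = o^3 + 5*o^2 - o - 5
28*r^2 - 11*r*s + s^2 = (-7*r + s)*(-4*r + s)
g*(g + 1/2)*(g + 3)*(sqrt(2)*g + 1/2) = sqrt(2)*g^4 + g^3/2 + 7*sqrt(2)*g^3/2 + 7*g^2/4 + 3*sqrt(2)*g^2/2 + 3*g/4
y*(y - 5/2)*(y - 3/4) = y^3 - 13*y^2/4 + 15*y/8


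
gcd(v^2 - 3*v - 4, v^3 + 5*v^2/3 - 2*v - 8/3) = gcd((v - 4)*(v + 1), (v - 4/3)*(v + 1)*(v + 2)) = v + 1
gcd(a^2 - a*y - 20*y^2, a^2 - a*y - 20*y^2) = -a^2 + a*y + 20*y^2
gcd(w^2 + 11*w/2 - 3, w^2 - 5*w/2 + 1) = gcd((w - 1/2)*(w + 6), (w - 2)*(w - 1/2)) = w - 1/2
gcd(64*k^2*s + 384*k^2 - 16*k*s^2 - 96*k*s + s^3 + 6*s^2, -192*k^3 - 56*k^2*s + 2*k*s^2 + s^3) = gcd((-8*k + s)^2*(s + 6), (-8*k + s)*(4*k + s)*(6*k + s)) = -8*k + s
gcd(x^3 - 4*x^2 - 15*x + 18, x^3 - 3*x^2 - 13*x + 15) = x^2 + 2*x - 3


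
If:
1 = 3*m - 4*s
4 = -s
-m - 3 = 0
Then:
No Solution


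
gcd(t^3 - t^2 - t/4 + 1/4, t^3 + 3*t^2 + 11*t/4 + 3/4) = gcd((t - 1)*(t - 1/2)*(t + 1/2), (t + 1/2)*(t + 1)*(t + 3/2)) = t + 1/2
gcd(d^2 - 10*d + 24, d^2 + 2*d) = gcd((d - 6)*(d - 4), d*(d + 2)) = 1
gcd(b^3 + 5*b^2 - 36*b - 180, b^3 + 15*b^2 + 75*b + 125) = b + 5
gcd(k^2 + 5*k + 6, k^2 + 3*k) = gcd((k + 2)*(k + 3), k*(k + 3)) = k + 3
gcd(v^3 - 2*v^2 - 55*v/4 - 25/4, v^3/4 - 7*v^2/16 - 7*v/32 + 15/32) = 1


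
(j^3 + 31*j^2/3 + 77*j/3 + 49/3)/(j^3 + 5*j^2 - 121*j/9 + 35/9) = 3*(3*j^2 + 10*j + 7)/(9*j^2 - 18*j + 5)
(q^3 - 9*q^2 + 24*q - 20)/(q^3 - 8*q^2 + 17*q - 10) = (q - 2)/(q - 1)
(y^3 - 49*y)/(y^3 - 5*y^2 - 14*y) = (y + 7)/(y + 2)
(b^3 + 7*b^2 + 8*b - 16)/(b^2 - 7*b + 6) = (b^2 + 8*b + 16)/(b - 6)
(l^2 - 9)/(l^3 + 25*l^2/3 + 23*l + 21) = 3*(l - 3)/(3*l^2 + 16*l + 21)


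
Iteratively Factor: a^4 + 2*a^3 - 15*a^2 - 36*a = (a + 3)*(a^3 - a^2 - 12*a) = (a + 3)^2*(a^2 - 4*a) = a*(a + 3)^2*(a - 4)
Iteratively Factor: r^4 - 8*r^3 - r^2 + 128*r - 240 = (r + 4)*(r^3 - 12*r^2 + 47*r - 60) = (r - 5)*(r + 4)*(r^2 - 7*r + 12) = (r - 5)*(r - 3)*(r + 4)*(r - 4)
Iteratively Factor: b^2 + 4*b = (b)*(b + 4)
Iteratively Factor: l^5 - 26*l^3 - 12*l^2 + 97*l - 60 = (l + 3)*(l^4 - 3*l^3 - 17*l^2 + 39*l - 20) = (l - 5)*(l + 3)*(l^3 + 2*l^2 - 7*l + 4) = (l - 5)*(l - 1)*(l + 3)*(l^2 + 3*l - 4) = (l - 5)*(l - 1)*(l + 3)*(l + 4)*(l - 1)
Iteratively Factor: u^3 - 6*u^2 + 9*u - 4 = (u - 1)*(u^2 - 5*u + 4) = (u - 1)^2*(u - 4)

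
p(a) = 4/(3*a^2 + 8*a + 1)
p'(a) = 4*(-6*a - 8)/(3*a^2 + 8*a + 1)^2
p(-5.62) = 0.08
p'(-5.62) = 0.04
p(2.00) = 0.14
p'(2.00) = -0.10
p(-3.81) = 0.28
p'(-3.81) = 0.30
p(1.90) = 0.15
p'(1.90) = -0.11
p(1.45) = 0.21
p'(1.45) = -0.19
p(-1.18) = -0.94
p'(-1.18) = -0.20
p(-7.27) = 0.04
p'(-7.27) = 0.01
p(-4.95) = 0.11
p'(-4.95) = 0.07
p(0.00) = 4.00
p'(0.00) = -32.00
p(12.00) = 0.01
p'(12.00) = 0.00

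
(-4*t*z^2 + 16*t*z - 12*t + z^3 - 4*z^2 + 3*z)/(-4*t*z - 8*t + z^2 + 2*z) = (z^2 - 4*z + 3)/(z + 2)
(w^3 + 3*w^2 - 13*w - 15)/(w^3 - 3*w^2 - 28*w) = (-w^3 - 3*w^2 + 13*w + 15)/(w*(-w^2 + 3*w + 28))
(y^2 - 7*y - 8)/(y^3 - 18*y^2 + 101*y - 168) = (y + 1)/(y^2 - 10*y + 21)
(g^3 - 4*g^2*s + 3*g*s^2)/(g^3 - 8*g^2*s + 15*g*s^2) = (-g + s)/(-g + 5*s)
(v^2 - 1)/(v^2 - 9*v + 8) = (v + 1)/(v - 8)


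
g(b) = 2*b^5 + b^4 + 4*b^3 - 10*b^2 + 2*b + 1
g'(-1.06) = 44.54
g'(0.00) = 2.00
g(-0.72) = -7.24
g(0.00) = 1.00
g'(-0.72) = 23.82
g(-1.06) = -18.53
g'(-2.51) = 461.46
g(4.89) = 6403.26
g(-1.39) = -38.49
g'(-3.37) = 1342.38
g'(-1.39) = 79.57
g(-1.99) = -120.84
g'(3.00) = 968.00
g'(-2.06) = 239.24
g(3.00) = 592.00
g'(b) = 10*b^4 + 4*b^3 + 12*b^2 - 20*b + 2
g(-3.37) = -1012.74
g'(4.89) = 6376.75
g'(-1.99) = 214.62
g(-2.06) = -136.71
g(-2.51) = -289.83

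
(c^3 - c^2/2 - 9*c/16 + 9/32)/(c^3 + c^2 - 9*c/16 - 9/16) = (c - 1/2)/(c + 1)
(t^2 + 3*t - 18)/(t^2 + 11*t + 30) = (t - 3)/(t + 5)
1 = 1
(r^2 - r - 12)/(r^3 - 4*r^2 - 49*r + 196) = (r + 3)/(r^2 - 49)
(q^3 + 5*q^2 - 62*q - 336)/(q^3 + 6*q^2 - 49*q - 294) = (q - 8)/(q - 7)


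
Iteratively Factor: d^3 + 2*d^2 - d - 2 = (d + 2)*(d^2 - 1) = (d - 1)*(d + 2)*(d + 1)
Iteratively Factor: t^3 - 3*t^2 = (t)*(t^2 - 3*t) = t^2*(t - 3)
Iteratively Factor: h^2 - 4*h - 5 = (h + 1)*(h - 5)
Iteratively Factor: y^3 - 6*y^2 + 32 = (y - 4)*(y^2 - 2*y - 8) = (y - 4)^2*(y + 2)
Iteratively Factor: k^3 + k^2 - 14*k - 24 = (k - 4)*(k^2 + 5*k + 6) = (k - 4)*(k + 2)*(k + 3)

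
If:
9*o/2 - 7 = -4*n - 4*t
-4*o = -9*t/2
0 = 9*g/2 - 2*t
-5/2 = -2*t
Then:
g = 5/9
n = -277/256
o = 45/32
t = 5/4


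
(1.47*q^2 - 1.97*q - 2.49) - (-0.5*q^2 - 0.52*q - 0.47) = 1.97*q^2 - 1.45*q - 2.02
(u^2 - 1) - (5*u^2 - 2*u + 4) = -4*u^2 + 2*u - 5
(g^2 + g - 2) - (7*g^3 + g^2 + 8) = -7*g^3 + g - 10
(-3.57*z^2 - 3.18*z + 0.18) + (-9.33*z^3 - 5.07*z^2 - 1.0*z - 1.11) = -9.33*z^3 - 8.64*z^2 - 4.18*z - 0.93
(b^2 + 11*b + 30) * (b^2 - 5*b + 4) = b^4 + 6*b^3 - 21*b^2 - 106*b + 120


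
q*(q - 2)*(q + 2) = q^3 - 4*q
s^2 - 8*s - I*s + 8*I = (s - 8)*(s - I)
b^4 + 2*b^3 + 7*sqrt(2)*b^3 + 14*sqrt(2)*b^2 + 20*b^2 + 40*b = b*(b + 2)*(b + 2*sqrt(2))*(b + 5*sqrt(2))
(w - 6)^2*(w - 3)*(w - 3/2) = w^4 - 33*w^3/2 + 189*w^2/2 - 216*w + 162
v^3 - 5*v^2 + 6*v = v*(v - 3)*(v - 2)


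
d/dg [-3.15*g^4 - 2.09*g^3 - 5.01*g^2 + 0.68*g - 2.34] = -12.6*g^3 - 6.27*g^2 - 10.02*g + 0.68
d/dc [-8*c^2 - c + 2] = -16*c - 1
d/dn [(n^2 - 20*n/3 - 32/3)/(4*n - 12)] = (3*n^2 - 18*n + 92)/(12*(n^2 - 6*n + 9))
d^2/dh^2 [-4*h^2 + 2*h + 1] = -8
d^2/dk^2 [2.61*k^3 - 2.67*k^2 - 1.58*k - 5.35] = 15.66*k - 5.34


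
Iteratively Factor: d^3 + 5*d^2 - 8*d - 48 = (d + 4)*(d^2 + d - 12) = (d - 3)*(d + 4)*(d + 4)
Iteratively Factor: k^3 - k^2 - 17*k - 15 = (k - 5)*(k^2 + 4*k + 3) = (k - 5)*(k + 3)*(k + 1)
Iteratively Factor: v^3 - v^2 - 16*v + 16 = (v + 4)*(v^2 - 5*v + 4) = (v - 4)*(v + 4)*(v - 1)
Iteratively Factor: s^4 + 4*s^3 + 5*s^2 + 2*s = (s + 2)*(s^3 + 2*s^2 + s) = (s + 1)*(s + 2)*(s^2 + s) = s*(s + 1)*(s + 2)*(s + 1)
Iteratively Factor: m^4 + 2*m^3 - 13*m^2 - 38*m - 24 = (m + 2)*(m^3 - 13*m - 12) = (m + 1)*(m + 2)*(m^2 - m - 12) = (m - 4)*(m + 1)*(m + 2)*(m + 3)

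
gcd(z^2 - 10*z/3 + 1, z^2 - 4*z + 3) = z - 3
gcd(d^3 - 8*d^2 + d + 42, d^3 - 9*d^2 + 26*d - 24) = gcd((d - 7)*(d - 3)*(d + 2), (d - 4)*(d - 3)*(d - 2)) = d - 3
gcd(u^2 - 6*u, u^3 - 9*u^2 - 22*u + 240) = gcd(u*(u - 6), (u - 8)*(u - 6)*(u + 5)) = u - 6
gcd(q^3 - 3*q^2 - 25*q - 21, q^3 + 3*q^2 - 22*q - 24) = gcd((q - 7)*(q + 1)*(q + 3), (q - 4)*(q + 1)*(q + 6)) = q + 1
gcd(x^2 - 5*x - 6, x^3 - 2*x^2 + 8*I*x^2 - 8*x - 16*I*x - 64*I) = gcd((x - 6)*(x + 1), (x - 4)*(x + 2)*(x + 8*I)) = 1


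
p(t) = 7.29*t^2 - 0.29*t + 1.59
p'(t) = 14.58*t - 0.29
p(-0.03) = 1.61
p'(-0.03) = -0.73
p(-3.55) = 94.49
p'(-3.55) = -52.05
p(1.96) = 29.03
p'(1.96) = 28.29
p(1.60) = 19.79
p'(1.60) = 23.04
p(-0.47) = 3.34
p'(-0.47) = -7.14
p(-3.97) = 117.64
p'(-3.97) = -58.17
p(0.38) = 2.53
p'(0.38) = 5.25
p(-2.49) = 47.51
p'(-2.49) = -36.59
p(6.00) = 262.29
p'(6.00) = 87.19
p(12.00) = 1047.87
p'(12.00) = 174.67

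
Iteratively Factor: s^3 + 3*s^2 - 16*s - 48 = (s + 4)*(s^2 - s - 12) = (s + 3)*(s + 4)*(s - 4)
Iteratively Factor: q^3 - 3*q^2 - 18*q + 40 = (q - 5)*(q^2 + 2*q - 8) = (q - 5)*(q - 2)*(q + 4)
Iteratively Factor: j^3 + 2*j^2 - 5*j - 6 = (j - 2)*(j^2 + 4*j + 3) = (j - 2)*(j + 3)*(j + 1)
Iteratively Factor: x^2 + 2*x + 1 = (x + 1)*(x + 1)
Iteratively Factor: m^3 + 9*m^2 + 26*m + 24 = (m + 3)*(m^2 + 6*m + 8) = (m + 3)*(m + 4)*(m + 2)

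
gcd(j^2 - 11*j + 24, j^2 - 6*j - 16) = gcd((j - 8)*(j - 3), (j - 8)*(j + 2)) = j - 8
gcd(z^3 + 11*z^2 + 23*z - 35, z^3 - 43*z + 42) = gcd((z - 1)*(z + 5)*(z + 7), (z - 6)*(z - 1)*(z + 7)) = z^2 + 6*z - 7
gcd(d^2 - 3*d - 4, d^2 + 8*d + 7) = d + 1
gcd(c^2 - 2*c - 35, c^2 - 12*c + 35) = c - 7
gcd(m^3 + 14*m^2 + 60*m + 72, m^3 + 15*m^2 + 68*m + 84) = m^2 + 8*m + 12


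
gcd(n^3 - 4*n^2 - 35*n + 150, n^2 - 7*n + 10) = n - 5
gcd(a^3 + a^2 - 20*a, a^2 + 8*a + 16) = 1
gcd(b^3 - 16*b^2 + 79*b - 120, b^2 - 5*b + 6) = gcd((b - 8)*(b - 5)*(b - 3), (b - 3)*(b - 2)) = b - 3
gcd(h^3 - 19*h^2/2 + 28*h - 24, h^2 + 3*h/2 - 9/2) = h - 3/2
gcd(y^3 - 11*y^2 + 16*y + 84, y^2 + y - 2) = y + 2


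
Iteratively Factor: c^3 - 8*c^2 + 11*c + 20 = (c - 4)*(c^2 - 4*c - 5) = (c - 5)*(c - 4)*(c + 1)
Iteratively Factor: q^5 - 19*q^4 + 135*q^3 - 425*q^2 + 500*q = (q - 5)*(q^4 - 14*q^3 + 65*q^2 - 100*q) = (q - 5)^2*(q^3 - 9*q^2 + 20*q) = (q - 5)^2*(q - 4)*(q^2 - 5*q) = q*(q - 5)^2*(q - 4)*(q - 5)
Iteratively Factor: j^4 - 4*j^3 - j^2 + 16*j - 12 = (j - 1)*(j^3 - 3*j^2 - 4*j + 12) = (j - 3)*(j - 1)*(j^2 - 4) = (j - 3)*(j - 1)*(j + 2)*(j - 2)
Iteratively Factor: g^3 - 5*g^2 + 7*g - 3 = (g - 1)*(g^2 - 4*g + 3) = (g - 1)^2*(g - 3)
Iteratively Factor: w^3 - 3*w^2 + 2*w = (w)*(w^2 - 3*w + 2) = w*(w - 2)*(w - 1)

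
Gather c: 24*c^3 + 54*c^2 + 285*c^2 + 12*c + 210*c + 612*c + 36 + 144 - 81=24*c^3 + 339*c^2 + 834*c + 99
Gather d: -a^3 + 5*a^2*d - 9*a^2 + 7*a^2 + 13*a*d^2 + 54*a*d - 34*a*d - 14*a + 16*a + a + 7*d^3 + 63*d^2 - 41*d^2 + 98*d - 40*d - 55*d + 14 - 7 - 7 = -a^3 - 2*a^2 + 3*a + 7*d^3 + d^2*(13*a + 22) + d*(5*a^2 + 20*a + 3)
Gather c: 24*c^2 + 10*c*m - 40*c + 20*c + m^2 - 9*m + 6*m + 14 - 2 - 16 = 24*c^2 + c*(10*m - 20) + m^2 - 3*m - 4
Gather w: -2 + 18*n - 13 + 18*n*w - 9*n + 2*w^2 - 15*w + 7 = 9*n + 2*w^2 + w*(18*n - 15) - 8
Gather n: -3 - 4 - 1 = -8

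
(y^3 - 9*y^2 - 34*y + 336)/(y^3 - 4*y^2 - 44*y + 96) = (y - 7)/(y - 2)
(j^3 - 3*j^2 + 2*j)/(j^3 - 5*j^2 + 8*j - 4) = j/(j - 2)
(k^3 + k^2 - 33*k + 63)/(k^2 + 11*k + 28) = (k^2 - 6*k + 9)/(k + 4)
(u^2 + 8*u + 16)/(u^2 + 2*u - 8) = (u + 4)/(u - 2)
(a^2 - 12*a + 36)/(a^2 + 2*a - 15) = (a^2 - 12*a + 36)/(a^2 + 2*a - 15)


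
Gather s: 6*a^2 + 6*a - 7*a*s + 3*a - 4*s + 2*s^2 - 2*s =6*a^2 + 9*a + 2*s^2 + s*(-7*a - 6)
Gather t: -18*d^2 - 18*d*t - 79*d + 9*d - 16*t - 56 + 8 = -18*d^2 - 70*d + t*(-18*d - 16) - 48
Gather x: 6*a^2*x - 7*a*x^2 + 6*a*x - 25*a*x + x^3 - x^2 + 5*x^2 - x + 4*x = x^3 + x^2*(4 - 7*a) + x*(6*a^2 - 19*a + 3)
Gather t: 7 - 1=6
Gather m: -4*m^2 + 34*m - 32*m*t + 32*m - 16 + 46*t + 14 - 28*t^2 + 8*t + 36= -4*m^2 + m*(66 - 32*t) - 28*t^2 + 54*t + 34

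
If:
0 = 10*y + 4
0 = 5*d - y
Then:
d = -2/25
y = -2/5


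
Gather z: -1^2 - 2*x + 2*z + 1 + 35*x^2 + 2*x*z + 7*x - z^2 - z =35*x^2 + 5*x - z^2 + z*(2*x + 1)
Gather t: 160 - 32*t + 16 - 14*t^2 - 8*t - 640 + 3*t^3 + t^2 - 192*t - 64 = 3*t^3 - 13*t^2 - 232*t - 528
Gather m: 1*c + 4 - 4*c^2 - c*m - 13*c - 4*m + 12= -4*c^2 - 12*c + m*(-c - 4) + 16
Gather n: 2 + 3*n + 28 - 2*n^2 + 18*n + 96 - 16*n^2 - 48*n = -18*n^2 - 27*n + 126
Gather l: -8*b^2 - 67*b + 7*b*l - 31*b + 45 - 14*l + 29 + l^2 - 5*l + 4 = -8*b^2 - 98*b + l^2 + l*(7*b - 19) + 78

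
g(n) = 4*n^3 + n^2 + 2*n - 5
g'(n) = 12*n^2 + 2*n + 2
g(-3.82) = -221.02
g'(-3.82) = 169.47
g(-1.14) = -11.91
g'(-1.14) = 15.32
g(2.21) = 47.48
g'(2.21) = 65.03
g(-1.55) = -20.59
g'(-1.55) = 27.73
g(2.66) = 82.68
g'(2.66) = 92.23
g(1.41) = 11.02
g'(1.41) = 28.68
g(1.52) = 14.40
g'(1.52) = 32.76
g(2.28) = 52.17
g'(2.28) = 68.94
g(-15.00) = -13310.00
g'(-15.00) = 2672.00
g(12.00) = 7075.00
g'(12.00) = 1754.00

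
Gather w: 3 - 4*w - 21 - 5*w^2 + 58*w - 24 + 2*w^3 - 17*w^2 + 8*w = 2*w^3 - 22*w^2 + 62*w - 42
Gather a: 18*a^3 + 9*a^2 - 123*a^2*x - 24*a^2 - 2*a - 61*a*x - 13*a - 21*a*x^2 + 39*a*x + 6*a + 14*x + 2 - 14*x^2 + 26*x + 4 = 18*a^3 + a^2*(-123*x - 15) + a*(-21*x^2 - 22*x - 9) - 14*x^2 + 40*x + 6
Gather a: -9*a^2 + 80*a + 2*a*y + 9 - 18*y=-9*a^2 + a*(2*y + 80) - 18*y + 9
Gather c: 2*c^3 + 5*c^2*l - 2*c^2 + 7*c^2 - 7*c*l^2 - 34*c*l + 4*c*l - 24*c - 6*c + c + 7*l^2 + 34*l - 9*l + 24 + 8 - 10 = 2*c^3 + c^2*(5*l + 5) + c*(-7*l^2 - 30*l - 29) + 7*l^2 + 25*l + 22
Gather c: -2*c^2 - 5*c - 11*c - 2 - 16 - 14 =-2*c^2 - 16*c - 32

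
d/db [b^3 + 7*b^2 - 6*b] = 3*b^2 + 14*b - 6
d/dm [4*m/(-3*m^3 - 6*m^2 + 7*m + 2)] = 8*(3*m^3 + 3*m^2 + 1)/(9*m^6 + 36*m^5 - 6*m^4 - 96*m^3 + 25*m^2 + 28*m + 4)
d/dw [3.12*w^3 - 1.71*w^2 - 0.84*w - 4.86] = 9.36*w^2 - 3.42*w - 0.84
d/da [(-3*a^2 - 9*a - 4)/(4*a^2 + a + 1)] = (33*a^2 + 26*a - 5)/(16*a^4 + 8*a^3 + 9*a^2 + 2*a + 1)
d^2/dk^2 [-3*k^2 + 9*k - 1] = -6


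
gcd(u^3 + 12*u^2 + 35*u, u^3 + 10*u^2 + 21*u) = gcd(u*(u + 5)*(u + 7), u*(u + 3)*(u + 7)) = u^2 + 7*u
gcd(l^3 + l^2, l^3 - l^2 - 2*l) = l^2 + l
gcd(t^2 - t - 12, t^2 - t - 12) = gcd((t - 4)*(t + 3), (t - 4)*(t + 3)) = t^2 - t - 12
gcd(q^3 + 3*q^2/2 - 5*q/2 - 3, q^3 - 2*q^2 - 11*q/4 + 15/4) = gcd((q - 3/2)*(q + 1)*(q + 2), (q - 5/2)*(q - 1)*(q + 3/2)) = 1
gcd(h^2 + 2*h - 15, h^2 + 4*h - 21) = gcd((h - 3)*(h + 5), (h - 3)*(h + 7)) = h - 3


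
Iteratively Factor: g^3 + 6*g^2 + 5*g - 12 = (g + 3)*(g^2 + 3*g - 4) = (g + 3)*(g + 4)*(g - 1)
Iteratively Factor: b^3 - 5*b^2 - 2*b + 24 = (b - 3)*(b^2 - 2*b - 8) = (b - 3)*(b + 2)*(b - 4)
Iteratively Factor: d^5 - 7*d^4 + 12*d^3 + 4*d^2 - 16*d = (d + 1)*(d^4 - 8*d^3 + 20*d^2 - 16*d) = (d - 2)*(d + 1)*(d^3 - 6*d^2 + 8*d) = (d - 2)^2*(d + 1)*(d^2 - 4*d) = (d - 4)*(d - 2)^2*(d + 1)*(d)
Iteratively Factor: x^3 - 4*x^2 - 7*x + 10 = (x - 5)*(x^2 + x - 2) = (x - 5)*(x + 2)*(x - 1)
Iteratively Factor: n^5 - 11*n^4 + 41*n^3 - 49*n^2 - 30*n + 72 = (n - 3)*(n^4 - 8*n^3 + 17*n^2 + 2*n - 24) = (n - 3)*(n - 2)*(n^3 - 6*n^2 + 5*n + 12) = (n - 3)^2*(n - 2)*(n^2 - 3*n - 4) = (n - 3)^2*(n - 2)*(n + 1)*(n - 4)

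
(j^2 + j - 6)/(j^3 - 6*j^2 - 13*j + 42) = 1/(j - 7)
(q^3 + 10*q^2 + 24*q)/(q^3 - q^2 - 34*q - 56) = q*(q + 6)/(q^2 - 5*q - 14)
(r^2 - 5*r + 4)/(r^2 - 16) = (r - 1)/(r + 4)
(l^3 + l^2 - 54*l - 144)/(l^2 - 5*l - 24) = l + 6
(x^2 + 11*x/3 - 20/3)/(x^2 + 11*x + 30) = (x - 4/3)/(x + 6)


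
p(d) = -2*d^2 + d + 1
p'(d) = 1 - 4*d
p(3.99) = -26.85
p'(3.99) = -14.96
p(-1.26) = -3.44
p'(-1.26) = 6.04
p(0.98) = 0.06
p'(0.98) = -2.92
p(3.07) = -14.78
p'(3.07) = -11.28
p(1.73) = -3.26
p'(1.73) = -5.92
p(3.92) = -25.81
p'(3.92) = -14.68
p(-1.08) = -2.41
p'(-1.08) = 5.32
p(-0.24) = 0.64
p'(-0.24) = 1.96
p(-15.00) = -464.00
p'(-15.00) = 61.00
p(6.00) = -65.00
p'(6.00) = -23.00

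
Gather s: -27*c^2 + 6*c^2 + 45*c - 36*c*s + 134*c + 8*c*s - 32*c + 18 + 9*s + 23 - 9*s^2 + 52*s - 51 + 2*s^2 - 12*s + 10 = -21*c^2 + 147*c - 7*s^2 + s*(49 - 28*c)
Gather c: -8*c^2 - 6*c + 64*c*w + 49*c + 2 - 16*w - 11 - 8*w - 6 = -8*c^2 + c*(64*w + 43) - 24*w - 15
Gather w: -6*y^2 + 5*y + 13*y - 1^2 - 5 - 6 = -6*y^2 + 18*y - 12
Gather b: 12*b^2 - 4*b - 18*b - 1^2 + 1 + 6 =12*b^2 - 22*b + 6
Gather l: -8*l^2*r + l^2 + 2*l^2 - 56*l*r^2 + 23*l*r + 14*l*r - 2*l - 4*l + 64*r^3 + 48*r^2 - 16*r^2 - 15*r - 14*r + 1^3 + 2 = l^2*(3 - 8*r) + l*(-56*r^2 + 37*r - 6) + 64*r^3 + 32*r^2 - 29*r + 3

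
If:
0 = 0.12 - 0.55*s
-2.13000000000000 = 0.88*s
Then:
No Solution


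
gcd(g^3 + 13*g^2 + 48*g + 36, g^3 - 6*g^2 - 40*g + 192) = g + 6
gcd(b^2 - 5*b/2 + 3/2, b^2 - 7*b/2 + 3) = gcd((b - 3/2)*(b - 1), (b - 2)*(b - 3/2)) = b - 3/2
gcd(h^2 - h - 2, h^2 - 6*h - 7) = h + 1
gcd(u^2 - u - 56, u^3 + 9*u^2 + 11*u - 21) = u + 7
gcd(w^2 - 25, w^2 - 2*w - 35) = w + 5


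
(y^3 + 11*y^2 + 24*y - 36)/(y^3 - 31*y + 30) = (y + 6)/(y - 5)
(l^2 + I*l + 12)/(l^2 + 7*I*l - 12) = (l - 3*I)/(l + 3*I)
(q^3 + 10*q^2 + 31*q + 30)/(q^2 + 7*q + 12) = (q^2 + 7*q + 10)/(q + 4)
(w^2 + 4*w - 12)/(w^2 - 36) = (w - 2)/(w - 6)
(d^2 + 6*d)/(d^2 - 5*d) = (d + 6)/(d - 5)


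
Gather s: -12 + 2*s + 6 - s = s - 6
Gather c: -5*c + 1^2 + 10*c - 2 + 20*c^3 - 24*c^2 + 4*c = 20*c^3 - 24*c^2 + 9*c - 1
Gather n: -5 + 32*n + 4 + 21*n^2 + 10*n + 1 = 21*n^2 + 42*n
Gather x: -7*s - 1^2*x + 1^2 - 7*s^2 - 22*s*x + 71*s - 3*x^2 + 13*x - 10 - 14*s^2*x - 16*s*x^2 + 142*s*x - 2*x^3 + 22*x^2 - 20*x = -7*s^2 + 64*s - 2*x^3 + x^2*(19 - 16*s) + x*(-14*s^2 + 120*s - 8) - 9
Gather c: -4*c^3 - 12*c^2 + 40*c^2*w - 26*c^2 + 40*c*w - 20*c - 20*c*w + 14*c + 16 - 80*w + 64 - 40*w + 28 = -4*c^3 + c^2*(40*w - 38) + c*(20*w - 6) - 120*w + 108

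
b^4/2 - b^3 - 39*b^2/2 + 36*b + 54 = (b/2 + 1/2)*(b - 6)*(b - 3)*(b + 6)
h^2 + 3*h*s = h*(h + 3*s)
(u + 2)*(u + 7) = u^2 + 9*u + 14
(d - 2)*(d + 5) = d^2 + 3*d - 10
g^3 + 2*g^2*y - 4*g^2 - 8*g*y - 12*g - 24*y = (g - 6)*(g + 2)*(g + 2*y)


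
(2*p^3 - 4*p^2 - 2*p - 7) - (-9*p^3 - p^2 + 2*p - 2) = 11*p^3 - 3*p^2 - 4*p - 5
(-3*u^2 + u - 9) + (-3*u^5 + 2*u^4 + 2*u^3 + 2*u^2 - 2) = -3*u^5 + 2*u^4 + 2*u^3 - u^2 + u - 11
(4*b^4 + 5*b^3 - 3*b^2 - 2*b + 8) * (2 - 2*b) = -8*b^5 - 2*b^4 + 16*b^3 - 2*b^2 - 20*b + 16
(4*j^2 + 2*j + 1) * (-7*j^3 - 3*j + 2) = -28*j^5 - 14*j^4 - 19*j^3 + 2*j^2 + j + 2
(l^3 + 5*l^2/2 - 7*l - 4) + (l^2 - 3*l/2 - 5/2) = l^3 + 7*l^2/2 - 17*l/2 - 13/2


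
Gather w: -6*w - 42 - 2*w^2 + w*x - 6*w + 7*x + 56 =-2*w^2 + w*(x - 12) + 7*x + 14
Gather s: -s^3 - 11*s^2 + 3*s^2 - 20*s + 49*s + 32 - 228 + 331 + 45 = -s^3 - 8*s^2 + 29*s + 180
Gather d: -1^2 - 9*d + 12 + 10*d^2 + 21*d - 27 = 10*d^2 + 12*d - 16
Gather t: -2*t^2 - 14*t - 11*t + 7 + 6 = -2*t^2 - 25*t + 13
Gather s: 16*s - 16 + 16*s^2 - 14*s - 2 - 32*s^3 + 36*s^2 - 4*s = -32*s^3 + 52*s^2 - 2*s - 18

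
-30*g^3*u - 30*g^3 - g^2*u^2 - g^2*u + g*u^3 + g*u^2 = (-6*g + u)*(5*g + u)*(g*u + g)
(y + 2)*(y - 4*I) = y^2 + 2*y - 4*I*y - 8*I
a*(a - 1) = a^2 - a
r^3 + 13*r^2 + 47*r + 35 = (r + 1)*(r + 5)*(r + 7)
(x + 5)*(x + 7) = x^2 + 12*x + 35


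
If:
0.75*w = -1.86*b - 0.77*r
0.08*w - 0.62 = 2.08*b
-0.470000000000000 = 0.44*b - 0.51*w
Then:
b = -0.27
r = -0.01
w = 0.69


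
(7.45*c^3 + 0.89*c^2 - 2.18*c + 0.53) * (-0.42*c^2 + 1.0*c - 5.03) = -3.129*c^5 + 7.0762*c^4 - 35.6679*c^3 - 6.8793*c^2 + 11.4954*c - 2.6659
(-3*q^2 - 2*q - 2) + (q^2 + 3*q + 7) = -2*q^2 + q + 5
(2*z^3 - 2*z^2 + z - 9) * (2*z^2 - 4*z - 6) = 4*z^5 - 12*z^4 - 2*z^3 - 10*z^2 + 30*z + 54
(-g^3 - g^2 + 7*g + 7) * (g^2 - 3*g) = -g^5 + 2*g^4 + 10*g^3 - 14*g^2 - 21*g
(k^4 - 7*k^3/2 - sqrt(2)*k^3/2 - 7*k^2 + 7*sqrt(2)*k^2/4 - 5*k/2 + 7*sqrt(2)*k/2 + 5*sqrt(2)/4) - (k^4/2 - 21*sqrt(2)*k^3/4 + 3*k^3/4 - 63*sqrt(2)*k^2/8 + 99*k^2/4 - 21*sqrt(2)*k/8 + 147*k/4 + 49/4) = k^4/2 - 17*k^3/4 + 19*sqrt(2)*k^3/4 - 127*k^2/4 + 77*sqrt(2)*k^2/8 - 157*k/4 + 49*sqrt(2)*k/8 - 49/4 + 5*sqrt(2)/4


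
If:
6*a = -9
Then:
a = -3/2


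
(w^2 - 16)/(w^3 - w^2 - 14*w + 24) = (w - 4)/(w^2 - 5*w + 6)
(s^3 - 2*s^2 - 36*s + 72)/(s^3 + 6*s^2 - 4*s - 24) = (s - 6)/(s + 2)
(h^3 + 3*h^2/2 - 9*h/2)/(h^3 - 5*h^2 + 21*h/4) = 2*(h + 3)/(2*h - 7)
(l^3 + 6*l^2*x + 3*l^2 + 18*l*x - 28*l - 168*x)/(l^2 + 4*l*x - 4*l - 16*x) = (l^2 + 6*l*x + 7*l + 42*x)/(l + 4*x)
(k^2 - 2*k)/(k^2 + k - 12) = k*(k - 2)/(k^2 + k - 12)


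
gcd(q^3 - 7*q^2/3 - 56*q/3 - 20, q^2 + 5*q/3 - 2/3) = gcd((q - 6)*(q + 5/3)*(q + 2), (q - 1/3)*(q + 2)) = q + 2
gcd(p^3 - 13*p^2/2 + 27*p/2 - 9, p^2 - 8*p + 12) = p - 2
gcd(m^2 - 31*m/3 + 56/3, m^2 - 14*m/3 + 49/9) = m - 7/3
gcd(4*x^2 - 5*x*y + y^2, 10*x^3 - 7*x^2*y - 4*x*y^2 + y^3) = x - y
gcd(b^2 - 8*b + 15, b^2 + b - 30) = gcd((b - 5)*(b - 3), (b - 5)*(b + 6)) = b - 5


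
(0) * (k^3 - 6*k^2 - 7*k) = 0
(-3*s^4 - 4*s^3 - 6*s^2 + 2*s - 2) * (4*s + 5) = -12*s^5 - 31*s^4 - 44*s^3 - 22*s^2 + 2*s - 10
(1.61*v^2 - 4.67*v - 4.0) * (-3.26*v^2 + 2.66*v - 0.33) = -5.2486*v^4 + 19.5068*v^3 + 0.0864999999999991*v^2 - 9.0989*v + 1.32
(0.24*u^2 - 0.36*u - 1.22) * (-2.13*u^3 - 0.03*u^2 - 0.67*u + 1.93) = -0.5112*u^5 + 0.7596*u^4 + 2.4486*u^3 + 0.741*u^2 + 0.1226*u - 2.3546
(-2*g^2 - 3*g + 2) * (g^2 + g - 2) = -2*g^4 - 5*g^3 + 3*g^2 + 8*g - 4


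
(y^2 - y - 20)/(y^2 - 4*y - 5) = (y + 4)/(y + 1)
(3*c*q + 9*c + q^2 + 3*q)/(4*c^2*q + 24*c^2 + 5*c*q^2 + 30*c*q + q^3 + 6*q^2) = (3*c*q + 9*c + q^2 + 3*q)/(4*c^2*q + 24*c^2 + 5*c*q^2 + 30*c*q + q^3 + 6*q^2)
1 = 1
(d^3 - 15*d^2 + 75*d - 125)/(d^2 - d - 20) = (d^2 - 10*d + 25)/(d + 4)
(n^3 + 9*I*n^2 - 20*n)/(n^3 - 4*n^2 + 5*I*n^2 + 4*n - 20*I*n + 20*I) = n*(n + 4*I)/(n^2 - 4*n + 4)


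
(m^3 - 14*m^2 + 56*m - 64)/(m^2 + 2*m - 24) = (m^2 - 10*m + 16)/(m + 6)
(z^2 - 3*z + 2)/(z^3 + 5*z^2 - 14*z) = (z - 1)/(z*(z + 7))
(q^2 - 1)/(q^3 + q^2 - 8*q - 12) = (q^2 - 1)/(q^3 + q^2 - 8*q - 12)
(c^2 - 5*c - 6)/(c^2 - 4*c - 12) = (c + 1)/(c + 2)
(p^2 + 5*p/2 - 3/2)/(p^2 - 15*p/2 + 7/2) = (p + 3)/(p - 7)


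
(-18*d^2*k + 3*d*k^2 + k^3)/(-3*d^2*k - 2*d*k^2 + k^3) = (6*d + k)/(d + k)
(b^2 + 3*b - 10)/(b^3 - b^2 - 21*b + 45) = (b - 2)/(b^2 - 6*b + 9)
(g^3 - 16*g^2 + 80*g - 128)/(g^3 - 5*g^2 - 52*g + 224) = (g - 4)/(g + 7)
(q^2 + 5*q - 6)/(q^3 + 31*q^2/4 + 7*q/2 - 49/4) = 4*(q + 6)/(4*q^2 + 35*q + 49)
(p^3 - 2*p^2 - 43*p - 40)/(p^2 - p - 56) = (p^2 + 6*p + 5)/(p + 7)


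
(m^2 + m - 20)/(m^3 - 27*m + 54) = (m^2 + m - 20)/(m^3 - 27*m + 54)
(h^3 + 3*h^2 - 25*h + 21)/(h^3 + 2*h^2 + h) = (h^3 + 3*h^2 - 25*h + 21)/(h*(h^2 + 2*h + 1))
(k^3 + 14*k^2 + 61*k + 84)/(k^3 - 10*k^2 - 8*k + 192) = (k^2 + 10*k + 21)/(k^2 - 14*k + 48)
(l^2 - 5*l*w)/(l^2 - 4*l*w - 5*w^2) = l/(l + w)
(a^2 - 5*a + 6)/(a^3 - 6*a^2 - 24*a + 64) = (a - 3)/(a^2 - 4*a - 32)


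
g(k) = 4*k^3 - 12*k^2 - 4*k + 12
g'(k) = 12*k^2 - 24*k - 4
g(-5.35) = -922.59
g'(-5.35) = 467.87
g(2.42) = -11.27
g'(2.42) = 8.20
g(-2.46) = -110.33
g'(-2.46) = 127.66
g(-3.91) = -394.92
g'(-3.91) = 273.30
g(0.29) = 9.93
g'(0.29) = -9.95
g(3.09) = 3.08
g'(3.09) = 36.42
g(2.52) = -10.27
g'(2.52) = 11.72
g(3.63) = 30.69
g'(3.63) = 67.00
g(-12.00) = -8580.00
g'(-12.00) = 2012.00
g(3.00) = 0.00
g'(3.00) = 32.00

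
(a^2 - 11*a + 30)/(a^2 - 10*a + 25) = (a - 6)/(a - 5)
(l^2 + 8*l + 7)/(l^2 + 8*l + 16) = (l^2 + 8*l + 7)/(l^2 + 8*l + 16)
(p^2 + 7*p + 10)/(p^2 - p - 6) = (p + 5)/(p - 3)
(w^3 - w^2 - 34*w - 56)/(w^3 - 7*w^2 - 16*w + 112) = (w + 2)/(w - 4)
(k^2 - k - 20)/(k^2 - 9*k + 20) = (k + 4)/(k - 4)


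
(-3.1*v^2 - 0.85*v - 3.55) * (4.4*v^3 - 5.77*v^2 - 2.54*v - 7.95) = -13.64*v^5 + 14.147*v^4 - 2.8415*v^3 + 47.2875*v^2 + 15.7745*v + 28.2225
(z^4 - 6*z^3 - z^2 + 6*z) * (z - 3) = z^5 - 9*z^4 + 17*z^3 + 9*z^2 - 18*z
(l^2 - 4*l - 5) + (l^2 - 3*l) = 2*l^2 - 7*l - 5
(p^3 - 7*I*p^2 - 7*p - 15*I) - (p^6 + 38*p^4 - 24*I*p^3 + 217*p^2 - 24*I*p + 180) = -p^6 - 38*p^4 + p^3 + 24*I*p^3 - 217*p^2 - 7*I*p^2 - 7*p + 24*I*p - 180 - 15*I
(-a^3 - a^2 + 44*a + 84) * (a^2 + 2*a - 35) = -a^5 - 3*a^4 + 77*a^3 + 207*a^2 - 1372*a - 2940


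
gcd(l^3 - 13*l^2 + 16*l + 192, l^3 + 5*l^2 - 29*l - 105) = l + 3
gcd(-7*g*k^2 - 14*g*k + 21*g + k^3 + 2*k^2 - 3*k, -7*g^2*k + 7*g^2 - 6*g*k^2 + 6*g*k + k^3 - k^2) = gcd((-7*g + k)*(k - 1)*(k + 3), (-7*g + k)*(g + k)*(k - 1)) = 7*g*k - 7*g - k^2 + k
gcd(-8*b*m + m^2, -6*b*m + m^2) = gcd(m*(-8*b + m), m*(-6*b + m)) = m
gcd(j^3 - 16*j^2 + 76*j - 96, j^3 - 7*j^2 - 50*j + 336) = j^2 - 14*j + 48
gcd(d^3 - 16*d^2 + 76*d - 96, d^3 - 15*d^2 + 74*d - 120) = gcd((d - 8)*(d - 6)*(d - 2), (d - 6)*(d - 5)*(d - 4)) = d - 6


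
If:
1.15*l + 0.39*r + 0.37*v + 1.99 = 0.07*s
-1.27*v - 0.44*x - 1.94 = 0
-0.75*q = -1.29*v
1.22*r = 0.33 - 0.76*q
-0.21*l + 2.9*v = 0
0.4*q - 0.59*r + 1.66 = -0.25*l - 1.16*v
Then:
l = -3.49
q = -0.44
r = 0.54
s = -27.27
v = -0.25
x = -3.68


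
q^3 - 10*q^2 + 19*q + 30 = (q - 6)*(q - 5)*(q + 1)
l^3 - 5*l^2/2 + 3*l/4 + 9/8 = (l - 3/2)^2*(l + 1/2)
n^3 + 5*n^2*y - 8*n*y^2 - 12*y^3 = (n - 2*y)*(n + y)*(n + 6*y)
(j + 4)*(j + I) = j^2 + 4*j + I*j + 4*I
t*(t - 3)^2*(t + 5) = t^4 - t^3 - 21*t^2 + 45*t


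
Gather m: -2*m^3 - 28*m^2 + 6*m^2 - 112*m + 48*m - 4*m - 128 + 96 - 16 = -2*m^3 - 22*m^2 - 68*m - 48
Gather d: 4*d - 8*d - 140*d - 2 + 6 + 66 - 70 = -144*d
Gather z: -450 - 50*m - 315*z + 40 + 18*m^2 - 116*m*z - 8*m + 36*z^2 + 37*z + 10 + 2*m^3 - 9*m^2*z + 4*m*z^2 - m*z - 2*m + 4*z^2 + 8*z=2*m^3 + 18*m^2 - 60*m + z^2*(4*m + 40) + z*(-9*m^2 - 117*m - 270) - 400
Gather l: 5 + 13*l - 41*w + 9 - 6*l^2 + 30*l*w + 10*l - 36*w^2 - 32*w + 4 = -6*l^2 + l*(30*w + 23) - 36*w^2 - 73*w + 18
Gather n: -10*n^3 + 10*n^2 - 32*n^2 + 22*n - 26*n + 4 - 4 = -10*n^3 - 22*n^2 - 4*n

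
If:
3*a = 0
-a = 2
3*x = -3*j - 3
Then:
No Solution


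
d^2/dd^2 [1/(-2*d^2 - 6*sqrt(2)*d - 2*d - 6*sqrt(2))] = (d^2 + d + 3*sqrt(2)*d - (2*d + 1 + 3*sqrt(2))^2 + 3*sqrt(2))/(d^2 + d + 3*sqrt(2)*d + 3*sqrt(2))^3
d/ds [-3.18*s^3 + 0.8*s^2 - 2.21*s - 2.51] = -9.54*s^2 + 1.6*s - 2.21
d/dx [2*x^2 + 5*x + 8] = 4*x + 5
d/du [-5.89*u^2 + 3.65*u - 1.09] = 3.65 - 11.78*u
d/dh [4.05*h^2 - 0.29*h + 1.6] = 8.1*h - 0.29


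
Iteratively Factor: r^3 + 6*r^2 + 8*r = (r)*(r^2 + 6*r + 8) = r*(r + 4)*(r + 2)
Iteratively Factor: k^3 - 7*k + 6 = (k - 2)*(k^2 + 2*k - 3) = (k - 2)*(k - 1)*(k + 3)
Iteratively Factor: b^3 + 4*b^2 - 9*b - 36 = (b + 4)*(b^2 - 9) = (b - 3)*(b + 4)*(b + 3)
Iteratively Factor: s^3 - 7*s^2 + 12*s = (s - 3)*(s^2 - 4*s) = s*(s - 3)*(s - 4)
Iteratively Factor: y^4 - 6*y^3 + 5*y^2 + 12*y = (y + 1)*(y^3 - 7*y^2 + 12*y) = y*(y + 1)*(y^2 - 7*y + 12) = y*(y - 3)*(y + 1)*(y - 4)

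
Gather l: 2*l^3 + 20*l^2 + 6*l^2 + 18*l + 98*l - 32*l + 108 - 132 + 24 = 2*l^3 + 26*l^2 + 84*l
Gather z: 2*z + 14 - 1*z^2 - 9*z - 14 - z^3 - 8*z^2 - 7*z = -z^3 - 9*z^2 - 14*z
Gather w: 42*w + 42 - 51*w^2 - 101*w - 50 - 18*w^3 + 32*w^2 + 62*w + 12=-18*w^3 - 19*w^2 + 3*w + 4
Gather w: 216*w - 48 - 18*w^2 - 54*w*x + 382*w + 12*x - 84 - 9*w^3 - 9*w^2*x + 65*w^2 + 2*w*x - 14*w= -9*w^3 + w^2*(47 - 9*x) + w*(584 - 52*x) + 12*x - 132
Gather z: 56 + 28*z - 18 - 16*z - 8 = 12*z + 30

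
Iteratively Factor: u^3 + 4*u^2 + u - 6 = (u + 2)*(u^2 + 2*u - 3) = (u + 2)*(u + 3)*(u - 1)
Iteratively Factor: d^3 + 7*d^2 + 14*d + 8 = (d + 1)*(d^2 + 6*d + 8) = (d + 1)*(d + 2)*(d + 4)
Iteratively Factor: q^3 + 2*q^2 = (q)*(q^2 + 2*q) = q*(q + 2)*(q)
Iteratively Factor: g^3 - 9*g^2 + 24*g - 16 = (g - 4)*(g^2 - 5*g + 4) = (g - 4)^2*(g - 1)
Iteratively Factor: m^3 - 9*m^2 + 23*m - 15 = (m - 5)*(m^2 - 4*m + 3) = (m - 5)*(m - 3)*(m - 1)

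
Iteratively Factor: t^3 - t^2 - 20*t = (t - 5)*(t^2 + 4*t) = t*(t - 5)*(t + 4)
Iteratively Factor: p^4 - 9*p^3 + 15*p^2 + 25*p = (p - 5)*(p^3 - 4*p^2 - 5*p) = p*(p - 5)*(p^2 - 4*p - 5) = p*(p - 5)^2*(p + 1)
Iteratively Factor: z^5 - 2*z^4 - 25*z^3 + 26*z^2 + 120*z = (z - 3)*(z^4 + z^3 - 22*z^2 - 40*z) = (z - 5)*(z - 3)*(z^3 + 6*z^2 + 8*z) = (z - 5)*(z - 3)*(z + 4)*(z^2 + 2*z) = (z - 5)*(z - 3)*(z + 2)*(z + 4)*(z)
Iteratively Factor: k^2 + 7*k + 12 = (k + 3)*(k + 4)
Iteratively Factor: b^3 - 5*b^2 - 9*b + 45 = (b - 5)*(b^2 - 9) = (b - 5)*(b + 3)*(b - 3)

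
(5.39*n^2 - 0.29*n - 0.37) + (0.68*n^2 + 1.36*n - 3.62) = 6.07*n^2 + 1.07*n - 3.99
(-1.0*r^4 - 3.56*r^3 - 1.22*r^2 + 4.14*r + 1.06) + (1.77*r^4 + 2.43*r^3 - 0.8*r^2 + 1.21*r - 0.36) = 0.77*r^4 - 1.13*r^3 - 2.02*r^2 + 5.35*r + 0.7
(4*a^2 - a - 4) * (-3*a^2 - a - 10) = -12*a^4 - a^3 - 27*a^2 + 14*a + 40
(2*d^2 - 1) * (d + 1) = 2*d^3 + 2*d^2 - d - 1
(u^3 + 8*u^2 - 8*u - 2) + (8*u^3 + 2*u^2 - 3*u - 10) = 9*u^3 + 10*u^2 - 11*u - 12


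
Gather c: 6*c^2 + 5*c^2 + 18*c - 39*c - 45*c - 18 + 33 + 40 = 11*c^2 - 66*c + 55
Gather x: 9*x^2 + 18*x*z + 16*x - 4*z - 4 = 9*x^2 + x*(18*z + 16) - 4*z - 4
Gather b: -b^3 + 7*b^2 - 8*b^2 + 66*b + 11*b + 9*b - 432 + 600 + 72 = -b^3 - b^2 + 86*b + 240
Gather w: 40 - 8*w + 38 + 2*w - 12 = 66 - 6*w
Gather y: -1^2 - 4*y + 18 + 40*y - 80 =36*y - 63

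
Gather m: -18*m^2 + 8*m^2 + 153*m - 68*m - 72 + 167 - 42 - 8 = -10*m^2 + 85*m + 45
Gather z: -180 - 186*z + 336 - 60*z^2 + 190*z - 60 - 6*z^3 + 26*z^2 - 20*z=-6*z^3 - 34*z^2 - 16*z + 96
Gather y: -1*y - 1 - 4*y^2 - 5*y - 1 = -4*y^2 - 6*y - 2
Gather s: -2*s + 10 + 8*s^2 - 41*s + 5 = 8*s^2 - 43*s + 15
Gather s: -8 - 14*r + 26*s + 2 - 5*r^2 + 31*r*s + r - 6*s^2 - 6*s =-5*r^2 - 13*r - 6*s^2 + s*(31*r + 20) - 6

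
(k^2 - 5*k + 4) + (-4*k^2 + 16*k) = -3*k^2 + 11*k + 4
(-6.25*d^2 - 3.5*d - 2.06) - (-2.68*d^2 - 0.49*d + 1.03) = -3.57*d^2 - 3.01*d - 3.09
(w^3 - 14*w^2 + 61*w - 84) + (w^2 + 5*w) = w^3 - 13*w^2 + 66*w - 84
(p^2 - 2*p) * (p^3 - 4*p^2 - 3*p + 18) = p^5 - 6*p^4 + 5*p^3 + 24*p^2 - 36*p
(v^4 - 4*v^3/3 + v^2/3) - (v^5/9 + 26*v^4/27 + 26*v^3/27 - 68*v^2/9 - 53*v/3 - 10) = -v^5/9 + v^4/27 - 62*v^3/27 + 71*v^2/9 + 53*v/3 + 10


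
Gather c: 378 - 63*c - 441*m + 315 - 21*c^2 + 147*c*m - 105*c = -21*c^2 + c*(147*m - 168) - 441*m + 693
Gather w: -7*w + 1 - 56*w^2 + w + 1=-56*w^2 - 6*w + 2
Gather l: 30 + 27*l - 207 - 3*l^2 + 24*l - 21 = -3*l^2 + 51*l - 198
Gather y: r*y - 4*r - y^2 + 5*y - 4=-4*r - y^2 + y*(r + 5) - 4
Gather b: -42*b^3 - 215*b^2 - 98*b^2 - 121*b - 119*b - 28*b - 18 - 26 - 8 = -42*b^3 - 313*b^2 - 268*b - 52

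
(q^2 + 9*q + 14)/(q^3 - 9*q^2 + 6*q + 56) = (q + 7)/(q^2 - 11*q + 28)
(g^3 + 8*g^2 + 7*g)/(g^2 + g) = g + 7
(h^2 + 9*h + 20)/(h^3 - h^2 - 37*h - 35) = (h + 4)/(h^2 - 6*h - 7)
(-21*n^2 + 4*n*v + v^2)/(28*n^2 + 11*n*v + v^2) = (-3*n + v)/(4*n + v)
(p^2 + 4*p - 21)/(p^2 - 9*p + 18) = (p + 7)/(p - 6)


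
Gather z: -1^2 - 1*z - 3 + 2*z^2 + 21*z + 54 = 2*z^2 + 20*z + 50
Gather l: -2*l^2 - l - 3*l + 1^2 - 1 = -2*l^2 - 4*l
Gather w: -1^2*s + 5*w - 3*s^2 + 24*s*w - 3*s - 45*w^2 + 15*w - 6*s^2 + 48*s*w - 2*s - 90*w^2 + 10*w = -9*s^2 - 6*s - 135*w^2 + w*(72*s + 30)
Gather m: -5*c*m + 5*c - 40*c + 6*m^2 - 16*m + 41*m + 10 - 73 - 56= -35*c + 6*m^2 + m*(25 - 5*c) - 119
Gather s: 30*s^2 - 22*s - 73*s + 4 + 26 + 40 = 30*s^2 - 95*s + 70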